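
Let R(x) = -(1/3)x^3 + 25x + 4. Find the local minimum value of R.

Critical points: R'(x) = -x^2 + 25 vanishes at x = -5, 5.
Second-derivative test with R''(x) = -2x: R''(-5) = 10 > 0 ⇒ local minimum; R''(5) = -10 < 0 ⇒ local maximum.
Thus R has its local minimum at x = -5, with value -238/3.

-238/3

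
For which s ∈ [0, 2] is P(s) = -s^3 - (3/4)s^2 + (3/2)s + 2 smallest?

Differentiating, P'(s) = -3s^2 - (3/2)s + 3/2; whose only zero in [0, 2] is s = 1/2.
Evaluating at the critical points and endpoints: P(0) = 2,  P(1/2) = 39/16,  P(2) = -6.
The minimum over the interval is -6, attained at s = 2.

2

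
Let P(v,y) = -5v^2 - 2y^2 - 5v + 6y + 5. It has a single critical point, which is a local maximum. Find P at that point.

∂P/∂v = -10v - 5 = 0 and ∂P/∂y = -4y + 6 = 0, so (v, y) = (-1/2, 3/2).
The Hessian has P_{vv} = -10, P_{yy} = -4, P_{vy} = 0, giving D = 40 > 0 with P_{vv} < 0, so the point is a local maximum.
P(-1/2, 3/2) = 43/4.

43/4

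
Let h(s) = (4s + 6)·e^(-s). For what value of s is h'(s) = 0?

h'(s) = 4·e^(-s) + (4s + 6)·(-1)·e^(-s) = (-4s - 2)·e^(-s). Since e^(-s) > 0, the only critical point is s = -1/2.
h''(-1/2) has the same sign as -4 < 0, so this is a local maximum.
h(-1/2) = (4)·e^(1/2) ≈ 6.5949.

-1/2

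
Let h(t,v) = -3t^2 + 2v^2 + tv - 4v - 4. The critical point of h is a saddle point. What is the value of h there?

∂h/∂t = -6t + v = 0 and ∂h/∂v = t + 4v - 4 = 0, so (t, v) = (4/25, 24/25).
The Hessian has h_{tt} = -6, h_{vv} = 4, h_{tv} = 1, giving D = -25 < 0, so the point is a saddle point.
h(4/25, 24/25) = -148/25.

-148/25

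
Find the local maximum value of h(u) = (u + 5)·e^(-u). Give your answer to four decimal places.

By the product rule, h'(u) = (-u - 4)·e^(-u). Since e^(-u) > 0, the only critical point is u = -4.
h''(-4) has the same sign as -1 < 0, so this is a local maximum.
h(-4) = (1)·e^(4) ≈ 54.5982.

54.5982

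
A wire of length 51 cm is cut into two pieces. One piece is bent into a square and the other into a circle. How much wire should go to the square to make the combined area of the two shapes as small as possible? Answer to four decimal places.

28.5651

Let x be the length used for the square. Square side x/4; circle radius (51−x)/(2π).
A(x) = (x/4)² + π·((51−x)/(2π))² = x²/16 + (51−x)²/(4π) for 0 ≤ x ≤ 51. A'(x) = x/8 − (51−x)/(2π) = 0 gives x = 4·51/(π+4) ≈ 28.5651.
A'' = 1/8 + 1/(2π) > 0, so this gives the minimum combined area; x ≈ 28.5651 cm to the square.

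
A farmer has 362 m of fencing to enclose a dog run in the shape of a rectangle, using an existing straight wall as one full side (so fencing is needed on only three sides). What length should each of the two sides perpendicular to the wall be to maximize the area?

Let the sides perpendicular to the wall have length x and the parallel side y, so 2x + y = 362 and the area is A = xy = x(362 − 2x).
A'(x) = 362 − 4x = 0 gives x = 181/2, and A''(x) = −4 < 0 confirms a maximum.
Then y = 362 − 2·181/2 = 181 and A = 32761/2.

181/2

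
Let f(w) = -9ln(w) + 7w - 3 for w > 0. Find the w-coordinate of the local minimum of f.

9/7

f'(w) = -9/w + 7 = 0 gives w = 9/7.
f''(w) = 9/w², which is positive for w > 0, so this is a local minimum.
f(9/7) = -9·ln(9/7) + 9 - 3 ≈ 3.7382.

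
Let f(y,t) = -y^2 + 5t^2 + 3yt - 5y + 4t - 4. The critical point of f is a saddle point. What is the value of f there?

53/29

∂f/∂y = -2y + 3t - 5 = 0 and ∂f/∂t = 3y + 10t + 4 = 0, so (y, t) = (-62/29, 7/29).
The Hessian has f_{yy} = -2, f_{tt} = 10, f_{yt} = 3, giving D = -29 < 0, so the point is a saddle point.
f(-62/29, 7/29) = 53/29.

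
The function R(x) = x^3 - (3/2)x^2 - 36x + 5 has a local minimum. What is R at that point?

R'(x) = 3x^2 - 3x - 36. Setting R'(x) = 0 gives x ∈ {-3, 4}.
R''(x) = 6x - 3. R''(-3) = -21 < 0 ⇒ local maximum; R''(4) = 21 > 0 ⇒ local minimum.
The local minimum is R(4) = -99.

-99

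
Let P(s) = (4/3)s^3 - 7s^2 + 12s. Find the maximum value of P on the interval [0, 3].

The derivative is 4s^2 - 14s + 12, which vanishes at s = 3/2 and s = 2.
Compare values at every candidate in [0, 3]: P(0) = 0,  P(3/2) = 27/4,  P(2) = 20/3,  P(3) = 9.
Hence the absolute maximum is 9 at s = 3.

9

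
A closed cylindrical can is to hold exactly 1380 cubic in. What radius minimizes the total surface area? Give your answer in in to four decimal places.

6.0335

With radius r and height h, πr²h = 1380 so h = 1380/(πr²), and S(r) = 2πr² + 2πrh = 2πr² + 2·1380/r.
S'(r) = 4πr − 2·1380/r² = 0 ⇒ r³ = 1380/(2π), so r ≈ 6.0335 and h = 2r ≈ 12.0669.
S''(r) = 4π + 4·1380/r³ > 0, so this is the minimum; S ≈ 686.1735.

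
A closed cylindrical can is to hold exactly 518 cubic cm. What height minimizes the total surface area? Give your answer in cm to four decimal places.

8.7046

With radius r and height h, πr²h = 518 so h = 518/(πr²), and S(r) = 2πr² + 2πrh = 2πr² + 2·518/r.
S'(r) = 4πr − 2·518/r² = 0 ⇒ r³ = 518/(2π), so r ≈ 4.3523 and h = 2r ≈ 8.7046.
S''(r) = 4π + 4·518/r³ > 0, so this is the minimum; S ≈ 357.0544.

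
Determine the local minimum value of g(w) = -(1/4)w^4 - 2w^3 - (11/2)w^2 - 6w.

Critical points: g'(w) = -w^3 - 6w^2 - 11w - 6 vanishes at w = -3, -2, -1.
g''(w) = -3w^2 - 12w - 11. g''(-3) = -2 < 0 ⇒ local maximum; g''(-2) = 1 > 0 ⇒ local minimum; g''(-1) = -2 < 0 ⇒ local maximum.
Thus g has its local minimum at w = -2, with value 2.

2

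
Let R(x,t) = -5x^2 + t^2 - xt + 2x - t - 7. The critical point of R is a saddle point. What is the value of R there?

-50/7

∂R/∂x = -10x - t + 2 = 0 and ∂R/∂t = -x + 2t - 1 = 0, so (x, t) = (1/7, 4/7).
The Hessian has R_{xx} = -10, R_{tt} = 2, R_{xt} = -1, giving D = -21 < 0, so the point is a saddle point.
R(1/7, 4/7) = -50/7.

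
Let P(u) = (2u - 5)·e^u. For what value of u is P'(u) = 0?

3/2

P'(u) = 2·e^u + (2u - 5)·1·e^u = (2u - 3)·e^u. Since e^u > 0, the only critical point is u = 3/2.
P''(3/2) has the same sign as 2 > 0, so this is a local minimum.
P(3/2) = (-2)·e^(3/2) ≈ -8.9634.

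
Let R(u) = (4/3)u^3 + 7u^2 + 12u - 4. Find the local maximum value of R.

-32/3

Critical points: R'(u) = 4u^2 + 14u + 12 vanishes at u = -2, -3/2.
Second-derivative test with R''(u) = 8u + 14: R''(-2) = -2 < 0 ⇒ local maximum; R''(-3/2) = 2 > 0 ⇒ local minimum.
So the local maximum value is R(-2) = -32/3.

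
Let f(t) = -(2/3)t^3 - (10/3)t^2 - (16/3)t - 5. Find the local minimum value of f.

Critical points: f'(t) = -2t^2 - (20/3)t - 16/3 vanishes at t = -2, -4/3.
Since f''(t) = -4t - 20/3, we get f''(-2) = 4/3 > 0 ⇒ local minimum; f''(-4/3) = -4/3 < 0 ⇒ local maximum.
So the local minimum value is f(-2) = -7/3.

-7/3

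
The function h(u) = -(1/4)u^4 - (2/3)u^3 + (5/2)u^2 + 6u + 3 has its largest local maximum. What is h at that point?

h'(u) = -u^3 - 2u^2 + 5u + 6 = 0 at u = -3, -1, 2.
h''(u) = -3u^2 - 4u + 5. h''(-3) = -10 < 0 ⇒ local maximum; h''(-1) = 6 > 0 ⇒ local minimum; h''(2) = -15 < 0 ⇒ local maximum.
The largest local maximum is h(2) = 47/3.

47/3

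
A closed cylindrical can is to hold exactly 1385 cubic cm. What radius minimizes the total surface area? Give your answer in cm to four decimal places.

6.0407

With radius r and height h, πr²h = 1385 so h = 1385/(πr²), and S(r) = 2πr² + 2πrh = 2πr² + 2·1385/r.
S'(r) = 4πr − 2·1385/r² = 0 ⇒ r³ = 1385/(2π), so r ≈ 6.0407 and h = 2r ≈ 12.0815.
S''(r) = 4π + 4·1385/r³ > 0, so this is the minimum; S ≈ 687.8299.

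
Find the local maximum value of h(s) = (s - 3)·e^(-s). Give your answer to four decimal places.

Differentiating with the product rule gives h'(s) = (-s + 4)·e^(-s). Since e^(-s) > 0, the only critical point is s = 4.
h''(4) has the same sign as -1 < 0, so this is a local maximum.
h(4) = (1)·e^(-4) ≈ 0.0183.

0.0183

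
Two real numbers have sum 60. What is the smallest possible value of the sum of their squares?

1800

With a + b = 60, a^2 + b^2 = a^2 + (60 − a)^2.
The derivative 2a − 2(60 − a) = 4a − 120 vanishes at a = 30; second derivative 4 > 0, a minimum.
The minimum is 2·(30)^2 = 1800.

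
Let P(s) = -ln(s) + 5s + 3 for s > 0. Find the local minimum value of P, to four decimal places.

5.6094

P'(s) = -1/s + 5 = 0 gives s = 1/5.
P''(s) = 1/s², which is positive for s > 0, so this is a local minimum.
P(1/5) = -1·ln(1/5) + 1 + 3 ≈ 5.6094.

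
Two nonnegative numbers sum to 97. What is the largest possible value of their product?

9409/4

With x + y = 97, the product is P(x) = x(97 − x).
P'(x) = 97 − 2x = 0 gives x = 97/2; P'' = −2 < 0, so this is the maximum.
P = 97/2·97/2 = 9409/4.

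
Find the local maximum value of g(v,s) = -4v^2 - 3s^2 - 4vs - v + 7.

∂g/∂v = -8v - 4s - 1 = 0 and ∂g/∂s = -4v - 6s = 0, so (v, s) = (-3/16, 1/8).
The Hessian has g_{vv} = -8, g_{ss} = -6, g_{vs} = -4, giving D = 32 > 0 with g_{vv} < 0, so the point is a local maximum.
g(-3/16, 1/8) = 227/32.

227/32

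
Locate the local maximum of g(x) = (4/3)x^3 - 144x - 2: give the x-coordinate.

-6

g'(x) = 4x^2 - 144. Setting g'(x) = 0 gives x ∈ {-6, 6}.
Since g''(x) = 8x, we get g''(-6) = -48 < 0 ⇒ local maximum; g''(6) = 48 > 0 ⇒ local minimum.
Thus g has its local maximum at x = -6, with value 574.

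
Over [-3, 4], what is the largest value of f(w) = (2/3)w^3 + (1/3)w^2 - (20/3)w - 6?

46/3

Differentiating, f'(w) = 2w^2 + (2/3)w - 20/3; which vanishes at w = -2 and w = 5/3.
Compare values at every candidate in [-3, 4]: f(-3) = -1; f(-2) = 10/3; f(5/3) = -1061/81; f(4) = 46/3.
So the maximum is f(4) = 46/3.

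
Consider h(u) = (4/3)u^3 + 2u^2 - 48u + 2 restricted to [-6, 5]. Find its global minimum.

-88

Differentiating, h'(u) = 4u^2 + 4u - 48; which vanishes at u = -4 and u = 3.
Candidates: h(-6) = 74,  h(-4) = 422/3,  h(3) = -88,  h(5) = -64/3.
The minimum over the interval is -88, attained at u = 3.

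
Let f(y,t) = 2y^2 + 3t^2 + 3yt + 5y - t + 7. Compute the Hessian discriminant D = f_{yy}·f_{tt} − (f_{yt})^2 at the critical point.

15

∂f/∂y = 4y + 3t + 5 = 0 and ∂f/∂t = 3y + 6t - 1 = 0, so (y, t) = (-11/5, 19/15).
The Hessian has f_{yy} = 4, f_{tt} = 6, f_{yt} = 3, giving D = 15 > 0 with f_{yy} > 0, so the point is a local minimum.
D = (4)·(6) − (3)^2 = 15.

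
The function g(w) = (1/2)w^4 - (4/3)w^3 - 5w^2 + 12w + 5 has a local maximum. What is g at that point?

g'(w) = 2w^3 - 4w^2 - 10w + 12 = 0 at w = -2, 1, 3.
g''(w) = 6w^2 - 8w - 10. g''(-2) = 30 > 0 ⇒ local minimum; g''(1) = -12 < 0 ⇒ local maximum; g''(3) = 20 > 0 ⇒ local minimum.
The local maximum is g(1) = 67/6.

67/6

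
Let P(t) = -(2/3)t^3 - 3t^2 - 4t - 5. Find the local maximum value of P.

-10/3

Critical points: P'(t) = -2t^2 - 6t - 4 vanishes at t = -2, -1.
Second-derivative test with P''(t) = -4t - 6: P''(-2) = 2 > 0 ⇒ local minimum; P''(-1) = -2 < 0 ⇒ local maximum.
The local maximum is P(-1) = -10/3.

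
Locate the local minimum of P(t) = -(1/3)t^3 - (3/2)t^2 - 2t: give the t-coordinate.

-2

P'(t) = -t^2 - 3t - 2 = 0 at t = -2, -1.
Second-derivative test with P''(t) = -2t - 3: P''(-2) = 1 > 0 ⇒ local minimum; P''(-1) = -1 < 0 ⇒ local maximum.
So the local minimum value is P(-2) = 2/3.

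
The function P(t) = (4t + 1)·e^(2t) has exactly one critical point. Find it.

By the product rule, P'(t) = (8t + 6)·e^(2t). Since e^(2t) > 0, the only critical point is t = -3/4.
P''(-3/4) has the same sign as 8 > 0, so this is a local minimum.
P(-3/4) = (-2)·e^(-3/2) ≈ -0.4463.

-3/4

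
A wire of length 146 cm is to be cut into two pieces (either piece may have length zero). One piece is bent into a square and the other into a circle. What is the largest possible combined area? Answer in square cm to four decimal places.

1696.2734

Let x be the length used for the square. Square side x/4; circle radius (146−x)/(2π).
A(x) = (x/4)² + π·((146−x)/(2π))² = x²/16 + (146−x)²/(4π) for 0 ≤ x ≤ 146. A'(x) = x/8 − (146−x)/(2π) = 0 gives x = 4·146/(π+4) ≈ 81.7745.
A'' > 0, so the interior critical point is a minimum; the maximum is at an endpoint. A(0) = 1696.2734 and A(146) = 1332.2500, so the largest area is 1696.2734.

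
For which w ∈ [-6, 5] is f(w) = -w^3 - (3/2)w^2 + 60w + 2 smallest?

Differentiating, f'(w) = -3w^2 - 3w + 60; which vanishes at w = -5 and w = 4.
Candidates: f(-6) = -196,  f(-5) = -421/2,  f(4) = 154,  f(5) = 279/2.
So the minimum is f(-5) = -421/2.

-5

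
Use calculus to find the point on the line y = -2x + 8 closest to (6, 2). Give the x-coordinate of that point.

Minimize D(x)^2 = (x - 6)^2 + (-2x + 6)^2.
d/dx[D^2] = 2(x - 6) + 2·(-2)·(-2x + 6) = 0 ⇒ x = 18/5.
Then y = 4/5 and the distance is √(36/5) ≈ 2.6833.

18/5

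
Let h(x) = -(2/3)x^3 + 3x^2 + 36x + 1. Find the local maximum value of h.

Critical points: h'(x) = -2x^2 + 6x + 36 vanishes at x = -3, 6.
h''(x) = -4x + 6. h''(-3) = 18 > 0 ⇒ local minimum; h''(6) = -18 < 0 ⇒ local maximum.
Thus h has its local maximum at x = 6, with value 181.

181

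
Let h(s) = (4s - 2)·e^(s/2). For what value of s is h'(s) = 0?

-3/2

h'(s) = 4·e^(s/2) + (4s - 2)·(1/2)·e^(s/2) = (2s + 3)·e^(s/2). Since e^(s/2) > 0, the only critical point is s = -3/2.
h''(-3/2) has the same sign as 2 > 0, so this is a local minimum.
h(-3/2) = (-8)·e^(-3/4) ≈ -3.7789.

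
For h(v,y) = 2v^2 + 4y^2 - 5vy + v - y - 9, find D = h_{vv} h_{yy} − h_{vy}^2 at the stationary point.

7

∂h/∂v = 4v - 5y + 1 = 0 and ∂h/∂y = -5v + 8y - 1 = 0, so (v, y) = (-3/7, -1/7).
The Hessian has h_{vv} = 4, h_{yy} = 8, h_{vy} = -5, giving D = 7 > 0 with h_{vv} > 0, so the point is a local minimum.
D = (4)·(8) − (-5)^2 = 7.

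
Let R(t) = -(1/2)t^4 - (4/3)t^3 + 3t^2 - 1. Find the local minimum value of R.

-1

Critical points: R'(t) = -2t^3 - 4t^2 + 6t vanishes at t = -3, 0, 1.
Second-derivative test with R''(t) = -6t^2 - 8t + 6: R''(-3) = -24 < 0 ⇒ local maximum; R''(0) = 6 > 0 ⇒ local minimum; R''(1) = -8 < 0 ⇒ local maximum.
So the local minimum value is R(0) = -1.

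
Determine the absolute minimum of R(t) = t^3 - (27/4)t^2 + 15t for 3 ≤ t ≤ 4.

45/4

R'(t) = 3t^2 - (27/2)t + 15, which has no zeros in [3, 4].
Evaluating at the critical points and endpoints: R(3) = 45/4,  R(4) = 16.
Hence the absolute minimum is 45/4 at t = 3.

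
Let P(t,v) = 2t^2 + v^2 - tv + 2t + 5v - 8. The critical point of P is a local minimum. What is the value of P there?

∂P/∂t = 4t - v + 2 = 0 and ∂P/∂v = -t + 2v + 5 = 0, so (t, v) = (-9/7, -22/7).
The Hessian has P_{tt} = 4, P_{vv} = 2, P_{tv} = -1, giving D = 7 > 0 with P_{tt} > 0, so the point is a local minimum.
P(-9/7, -22/7) = -120/7.

-120/7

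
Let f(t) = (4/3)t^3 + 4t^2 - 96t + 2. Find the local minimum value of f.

Critical points: f'(t) = 4t^2 + 8t - 96 vanishes at t = -6, 4.
f''(t) = 8t + 8. f''(-6) = -40 < 0 ⇒ local maximum; f''(4) = 40 > 0 ⇒ local minimum.
Thus f has its local minimum at t = 4, with value -698/3.

-698/3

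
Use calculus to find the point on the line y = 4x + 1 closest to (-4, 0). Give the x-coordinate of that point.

-8/17

Minimize D(x)^2 = (x + 4)^2 + (4x + 1)^2.
d/dx[D^2] = 2(x + 4) + 2·4·(4x + 1) = 0 ⇒ x = -8/17.
Then y = -15/17 and the distance is √(225/17) ≈ 3.6380.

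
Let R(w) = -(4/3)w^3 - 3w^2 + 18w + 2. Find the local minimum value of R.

R'(w) = -4w^2 - 6w + 18 = 0 at w = -3, 3/2.
Since R''(w) = -8w - 6, we get R''(-3) = 18 > 0 ⇒ local minimum; R''(3/2) = -18 < 0 ⇒ local maximum.
Thus R has its local minimum at w = -3, with value -43.

-43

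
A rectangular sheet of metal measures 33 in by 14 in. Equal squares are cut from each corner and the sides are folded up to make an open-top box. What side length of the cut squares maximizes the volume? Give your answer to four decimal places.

With cut size x, the volume is V(x) = x(33 − 2x)(14 − 2x) for 0 < x < 7.
V'(x) = 12x^2 − 188x + 462. Setting V'(x) = 0 gives x ≈ 3.0520 (the root in (0, 7)).
V''(x) = 24x − 188 is negative there, so this is the maximum; V ≈ 648.1557.

3.0520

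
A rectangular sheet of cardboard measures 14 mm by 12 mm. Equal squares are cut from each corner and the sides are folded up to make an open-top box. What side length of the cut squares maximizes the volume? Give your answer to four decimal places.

2.1475

With cut size x, the volume is V(x) = x(14 − 2x)(12 − 2x) for 0 < x < 6.
V'(x) = 12x^2 − 104x + 168. Setting V'(x) = 0 gives x ≈ 2.1475 (the root in (0, 6)).
V''(x) = 24x − 104 is negative there, so this is the maximum; V ≈ 160.5837.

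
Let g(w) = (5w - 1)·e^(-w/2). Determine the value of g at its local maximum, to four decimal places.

By the product rule, g'(w) = (-(5/2)w + 11/2)·e^(-w/2). Since e^(-w/2) > 0, the only critical point is w = 11/5.
g''(11/5) has the same sign as -5/2 < 0, so this is a local maximum.
g(11/5) = (10)·e^(-11/10) ≈ 3.3287.

3.3287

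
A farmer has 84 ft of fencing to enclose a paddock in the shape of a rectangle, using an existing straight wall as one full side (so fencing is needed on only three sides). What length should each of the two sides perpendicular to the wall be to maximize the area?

Let the sides perpendicular to the wall have length x and the parallel side y, so 2x + y = 84 and the area is A = xy = x(84 − 2x).
A'(x) = 84 − 4x = 0 gives x = 21, and A''(x) = −4 < 0 confirms a maximum.
Then y = 84 − 2·21 = 42 and A = 882.

21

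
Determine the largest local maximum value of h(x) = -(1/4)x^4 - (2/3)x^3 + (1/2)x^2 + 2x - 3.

Critical points: h'(x) = -x^3 - 2x^2 + x + 2 vanishes at x = -2, -1, 1.
Second-derivative test with h''(x) = -3x^2 - 4x + 1: h''(-2) = -3 < 0 ⇒ local maximum; h''(-1) = 2 > 0 ⇒ local minimum; h''(1) = -6 < 0 ⇒ local maximum.
The largest local maximum is h(1) = -17/12.

-17/12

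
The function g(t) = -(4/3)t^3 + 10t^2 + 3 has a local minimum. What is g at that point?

g'(t) = -4t^2 + 20t = 0 at t = 0, 5.
Second-derivative test with g''(t) = -8t + 20: g''(0) = 20 > 0 ⇒ local minimum; g''(5) = -20 < 0 ⇒ local maximum.
So the local minimum value is g(0) = 3.

3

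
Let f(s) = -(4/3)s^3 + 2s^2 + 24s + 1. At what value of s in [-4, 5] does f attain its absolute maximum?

3

Differentiating, f'(s) = -4s^2 + 4s + 24; which vanishes at s = -2 and s = 3.
Compare values at every candidate in [-4, 5]: f(-4) = 67/3,  f(-2) = -85/3,  f(3) = 55,  f(5) = 13/3.
So the maximum is f(3) = 55.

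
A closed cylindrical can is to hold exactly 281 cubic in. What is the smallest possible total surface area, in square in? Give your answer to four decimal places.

With radius r and height h, πr²h = 281 so h = 281/(πr²), and S(r) = 2πr² + 2πrh = 2πr² + 2·281/r.
S'(r) = 4πr − 2·281/r² = 0 ⇒ r³ = 281/(2π), so r ≈ 3.5496 and h = 2r ≈ 7.0991.
S''(r) = 4π + 4·281/r³ > 0, so this is the minimum; S ≈ 237.4937.

237.4937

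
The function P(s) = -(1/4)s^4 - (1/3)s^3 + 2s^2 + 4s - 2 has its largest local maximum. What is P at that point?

Critical points: P'(s) = -s^3 - s^2 + 4s + 4 vanishes at s = -2, -1, 2.
P''(s) = -3s^2 - 2s + 4. P''(-2) = -4 < 0 ⇒ local maximum; P''(-1) = 3 > 0 ⇒ local minimum; P''(2) = -12 < 0 ⇒ local maximum.
Thus P has its largest local maximum at s = 2, with value 22/3.

22/3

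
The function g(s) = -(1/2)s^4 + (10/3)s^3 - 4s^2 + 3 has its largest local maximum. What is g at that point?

g'(s) = -2s^3 + 10s^2 - 8s. Setting g'(s) = 0 gives s ∈ {0, 1, 4}.
Since g''(s) = -6s^2 + 20s - 8, we get g''(0) = -8 < 0 ⇒ local maximum; g''(1) = 6 > 0 ⇒ local minimum; g''(4) = -24 < 0 ⇒ local maximum.
So the largest local maximum value is g(4) = 73/3.

73/3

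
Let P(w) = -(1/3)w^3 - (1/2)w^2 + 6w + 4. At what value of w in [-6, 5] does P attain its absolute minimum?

The derivative is -w^2 - w + 6, which vanishes at w = -3 and w = 2.
Candidates: P(-6) = 22; P(-3) = -19/2; P(2) = 34/3; P(5) = -121/6.
The minimum over the interval is -121/6, attained at w = 5.

5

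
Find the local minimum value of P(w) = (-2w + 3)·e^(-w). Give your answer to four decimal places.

P'(w) = (-2)·e^(-w) + (-2w + 3)·(-1)·e^(-w) = (2w - 5)·e^(-w). Since e^(-w) > 0, the only critical point is w = 5/2.
P''(5/2) has the same sign as 2 > 0, so this is a local minimum.
P(5/2) = (-2)·e^(-5/2) ≈ -0.1642.

-0.1642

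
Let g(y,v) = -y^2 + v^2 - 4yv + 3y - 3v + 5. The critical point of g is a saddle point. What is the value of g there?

16/5

∂g/∂y = -2y - 4v + 3 = 0 and ∂g/∂v = -4y + 2v - 3 = 0, so (y, v) = (-3/10, 9/10).
The Hessian has g_{yy} = -2, g_{vv} = 2, g_{yv} = -4, giving D = -20 < 0, so the point is a saddle point.
g(-3/10, 9/10) = 16/5.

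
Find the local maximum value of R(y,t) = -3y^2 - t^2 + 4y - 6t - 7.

10/3

∂R/∂y = -6y + 4 = 0 and ∂R/∂t = -2t - 6 = 0, so (y, t) = (2/3, -3).
The Hessian has R_{yy} = -6, R_{tt} = -2, R_{yt} = 0, giving D = 12 > 0 with R_{yy} < 0, so the point is a local maximum.
R(2/3, -3) = 10/3.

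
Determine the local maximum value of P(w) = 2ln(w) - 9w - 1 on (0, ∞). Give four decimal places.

P'(w) = 2/w − 9 = 0 gives w = 2/9.
P''(w) = -2/w², which is negative for w > 0, so this is a local maximum.
P(2/9) = 2·ln(2/9) - 2 - 1 ≈ -6.0082.

-6.0082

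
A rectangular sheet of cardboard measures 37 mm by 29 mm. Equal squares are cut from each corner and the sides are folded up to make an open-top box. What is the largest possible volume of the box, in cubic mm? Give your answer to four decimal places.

With cut size x, the volume is V(x) = x(37 − 2x)(29 − 2x) for 0 < x < 14.5.
V'(x) = 12x^2 − 264x + 1073. Setting V'(x) = 0 gives x ≈ 5.3801 (the root in (0, 14.5)).
V''(x) = 24x − 264 is negative there, so this is the maximum; V ≈ 2574.9627.

2574.9627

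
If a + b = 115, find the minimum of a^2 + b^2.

13225/2

With a + b = 115, a^2 + b^2 = a^2 + (115 − a)^2.
The derivative 2a − 2(115 − a) = 4a − 230 vanishes at a = 115/2; second derivative 4 > 0, a minimum.
The minimum is 2·(115/2)^2 = 13225/2.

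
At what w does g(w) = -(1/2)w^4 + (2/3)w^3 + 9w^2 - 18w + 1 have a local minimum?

1

g'(w) = -2w^3 + 2w^2 + 18w - 18. Setting g'(w) = 0 gives w ∈ {-3, 1, 3}.
Second-derivative test with g''(w) = -6w^2 + 4w + 18: g''(-3) = -48 < 0 ⇒ local maximum; g''(1) = 16 > 0 ⇒ local minimum; g''(3) = -24 < 0 ⇒ local maximum.
Thus g has its local minimum at w = 1, with value -47/6.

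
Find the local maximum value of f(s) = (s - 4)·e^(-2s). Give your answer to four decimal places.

0.0001

By the product rule, f'(s) = (-2s + 9)·e^(-2s). Since e^(-2s) > 0, the only critical point is s = 9/2.
f''(9/2) has the same sign as -2 < 0, so this is a local maximum.
f(9/2) = (1/2)·e^(-9) ≈ 0.0001.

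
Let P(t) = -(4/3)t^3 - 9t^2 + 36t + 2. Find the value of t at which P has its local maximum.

3/2

P'(t) = -4t^2 - 18t + 36. Setting P'(t) = 0 gives t ∈ {-6, 3/2}.
P''(t) = -8t - 18. P''(-6) = 30 > 0 ⇒ local minimum; P''(3/2) = -30 < 0 ⇒ local maximum.
So the local maximum value is P(3/2) = 125/4.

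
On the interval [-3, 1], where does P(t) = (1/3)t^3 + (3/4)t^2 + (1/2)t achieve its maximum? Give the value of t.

1

P'(t) = t^2 + (3/2)t + 1/2, which vanishes at t = -1 and t = -1/2.
Evaluating at the critical points and endpoints: P(-3) = -15/4; P(-1) = -1/12; P(-1/2) = -5/48; P(1) = 19/12.
Hence the absolute maximum is 19/12 at t = 1.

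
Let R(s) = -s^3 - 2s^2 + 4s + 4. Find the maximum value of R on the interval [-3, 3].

Differentiating, R'(s) = -3s^2 - 4s + 4; which vanishes at s = -2 and s = 2/3.
Candidates: R(-3) = 1, R(-2) = -4, R(2/3) = 148/27, R(3) = -29.
The maximum over the interval is 148/27, attained at s = 2/3.

148/27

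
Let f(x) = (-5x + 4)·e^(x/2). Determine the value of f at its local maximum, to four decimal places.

5.4881

Differentiating with the product rule gives f'(x) = (-(5/2)x - 3)·e^(x/2). Since e^(x/2) > 0, the only critical point is x = -6/5.
f''(-6/5) has the same sign as -5/2 < 0, so this is a local maximum.
f(-6/5) = (10)·e^(-3/5) ≈ 5.4881.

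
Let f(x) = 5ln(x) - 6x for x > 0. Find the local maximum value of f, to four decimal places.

-5.9116

f'(x) = 5/x − 6 = 0 gives x = 5/6.
f''(x) = -5/x², which is negative for x > 0, so this is a local maximum.
f(5/6) = 5·ln(5/6) - 5 ≈ -5.9116.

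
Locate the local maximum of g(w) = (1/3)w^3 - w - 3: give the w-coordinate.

g'(w) = w^2 - 1. Setting g'(w) = 0 gives w ∈ {-1, 1}.
Second-derivative test with g''(w) = 2w: g''(-1) = -2 < 0 ⇒ local maximum; g''(1) = 2 > 0 ⇒ local minimum.
So the local maximum value is g(-1) = -7/3.

-1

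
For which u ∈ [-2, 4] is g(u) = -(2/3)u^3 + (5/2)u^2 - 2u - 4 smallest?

Differentiating, g'(u) = -2u^2 + 5u - 2; which vanishes at u = 1/2 and u = 2.
Compare values at every candidate in [-2, 4]: g(-2) = 46/3,  g(1/2) = -107/24,  g(2) = -10/3,  g(4) = -44/3.
Hence the absolute minimum is -44/3 at u = 4.

4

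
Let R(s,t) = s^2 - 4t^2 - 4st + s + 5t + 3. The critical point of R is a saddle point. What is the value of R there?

∂R/∂s = 2s - 4t + 1 = 0 and ∂R/∂t = -4s - 8t + 5 = 0, so (s, t) = (3/8, 7/16).
The Hessian has R_{ss} = 2, R_{tt} = -8, R_{st} = -4, giving D = -32 < 0, so the point is a saddle point.
R(3/8, 7/16) = 137/32.

137/32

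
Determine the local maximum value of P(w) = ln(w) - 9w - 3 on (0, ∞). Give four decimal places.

P'(w) = 1/w − 9 = 0 gives w = 1/9.
P''(w) = -1/w², which is negative for w > 0, so this is a local maximum.
P(1/9) = 1·ln(1/9) - 1 - 3 ≈ -6.1972.

-6.1972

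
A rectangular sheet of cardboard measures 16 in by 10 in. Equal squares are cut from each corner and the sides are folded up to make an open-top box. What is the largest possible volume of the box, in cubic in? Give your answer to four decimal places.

With cut size x, the volume is V(x) = x(16 − 2x)(10 − 2x) for 0 < x < 5.
V'(x) = 12x^2 − 104x + 160. Setting V'(x) = 0 gives x ≈ 2.0000 (the root in (0, 5)).
V''(x) = 24x − 104 is negative there, so this is the maximum; V ≈ 144.0000.

144.0000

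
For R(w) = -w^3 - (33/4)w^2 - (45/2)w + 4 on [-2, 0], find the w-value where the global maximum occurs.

Differentiating, R'(w) = -3w^2 - (33/2)w - 45/2; which has no zeros in [-2, 0].
Compare values at every candidate in [-2, 0]: R(-2) = 24, R(0) = 4.
Hence the absolute maximum is 24 at w = -2.

-2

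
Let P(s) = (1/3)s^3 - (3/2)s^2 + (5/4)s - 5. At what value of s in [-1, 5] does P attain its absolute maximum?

5

The derivative is s^2 - 3s + 5/4, which vanishes at s = 1/2 and s = 5/2.
Candidates: P(-1) = -97/12; P(1/2) = -113/24; P(5/2) = -145/24; P(5) = 65/12.
Hence the absolute maximum is 65/12 at s = 5.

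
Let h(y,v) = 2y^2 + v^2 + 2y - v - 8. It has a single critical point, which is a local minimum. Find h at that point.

-35/4

∂h/∂y = 4y + 2 = 0 and ∂h/∂v = 2v - 1 = 0, so (y, v) = (-1/2, 1/2).
The Hessian has h_{yy} = 4, h_{vv} = 2, h_{yv} = 0, giving D = 8 > 0 with h_{yy} > 0, so the point is a local minimum.
h(-1/2, 1/2) = -35/4.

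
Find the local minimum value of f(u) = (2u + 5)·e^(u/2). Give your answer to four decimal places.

-0.4216

By the product rule, f'(u) = (u + 9/2)·e^(u/2). Since e^(u/2) > 0, the only critical point is u = -9/2.
f''(-9/2) has the same sign as 1 > 0, so this is a local minimum.
f(-9/2) = (-4)·e^(-9/4) ≈ -0.4216.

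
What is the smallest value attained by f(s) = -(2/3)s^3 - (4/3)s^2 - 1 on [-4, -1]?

-145/81

The derivative is -2s^2 - (8/3)s, whose only zero in [-4, -1] is s = -4/3.
Candidates: f(-4) = 61/3; f(-4/3) = -145/81; f(-1) = -5/3.
So the minimum is f(-4/3) = -145/81.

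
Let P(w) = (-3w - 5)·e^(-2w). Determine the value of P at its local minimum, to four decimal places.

P'(w) = (-3)·e^(-2w) + (-3w - 5)·(-2)·e^(-2w) = (6w + 7)·e^(-2w). Since e^(-2w) > 0, the only critical point is w = -7/6.
P''(-7/6) has the same sign as 6 > 0, so this is a local minimum.
P(-7/6) = (-3/2)·e^(7/3) ≈ -15.4684.

-15.4684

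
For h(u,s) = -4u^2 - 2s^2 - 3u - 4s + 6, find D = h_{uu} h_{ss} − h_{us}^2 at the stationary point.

32

∂h/∂u = -8u - 3 = 0 and ∂h/∂s = -4s - 4 = 0, so (u, s) = (-3/8, -1).
The Hessian has h_{uu} = -8, h_{ss} = -4, h_{us} = 0, giving D = 32 > 0 with h_{uu} < 0, so the point is a local maximum.
D = (-8)·(-4) − (0)^2 = 32.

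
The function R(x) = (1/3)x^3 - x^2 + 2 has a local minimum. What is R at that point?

2/3

R'(x) = x^2 - 2x. Setting R'(x) = 0 gives x ∈ {0, 2}.
Since R''(x) = 2x - 2, we get R''(0) = -2 < 0 ⇒ local maximum; R''(2) = 2 > 0 ⇒ local minimum.
The local minimum is R(2) = 2/3.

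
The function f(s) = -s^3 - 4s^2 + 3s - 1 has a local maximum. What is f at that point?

Critical points: f'(s) = -3s^2 - 8s + 3 vanishes at s = -3, 1/3.
f''(s) = -6s - 8. f''(-3) = 10 > 0 ⇒ local minimum; f''(1/3) = -10 < 0 ⇒ local maximum.
The local maximum is f(1/3) = -13/27.

-13/27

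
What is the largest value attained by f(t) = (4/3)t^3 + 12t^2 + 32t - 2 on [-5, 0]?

Differentiating, f'(t) = 4t^2 + 24t + 32; which vanishes at t = -4 and t = -2.
Evaluating at the critical points and endpoints: f(-5) = -86/3; f(-4) = -70/3; f(-2) = -86/3; f(0) = -2.
So the maximum is f(0) = -2.

-2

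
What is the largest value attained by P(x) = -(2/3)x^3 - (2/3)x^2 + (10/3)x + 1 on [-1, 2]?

3

Differentiating, P'(x) = -2x^2 - (4/3)x + 10/3; whose only zero in [-1, 2] is x = 1.
Evaluating at the critical points and endpoints: P(-1) = -7/3; P(1) = 3; P(2) = -1/3.
Hence the absolute maximum is 3 at x = 1.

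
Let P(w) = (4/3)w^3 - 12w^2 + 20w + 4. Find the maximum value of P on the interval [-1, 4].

Differentiating, P'(w) = 4w^2 - 24w + 20; whose only zero in [-1, 4] is w = 1.
Compare values at every candidate in [-1, 4]: P(-1) = -88/3; P(1) = 40/3; P(4) = -68/3.
So the maximum is P(1) = 40/3.

40/3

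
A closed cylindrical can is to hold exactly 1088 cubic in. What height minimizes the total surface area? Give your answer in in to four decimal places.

11.1476

With radius r and height h, πr²h = 1088 so h = 1088/(πr²), and S(r) = 2πr² + 2πrh = 2πr² + 2·1088/r.
S'(r) = 4πr − 2·1088/r² = 0 ⇒ r³ = 1088/(2π), so r ≈ 5.5738 and h = 2r ≈ 11.1476.
S''(r) = 4π + 4·1088/r³ > 0, so this is the minimum; S ≈ 585.5992.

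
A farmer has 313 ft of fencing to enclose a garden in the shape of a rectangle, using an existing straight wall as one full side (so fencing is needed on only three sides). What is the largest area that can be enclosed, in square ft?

Let the sides perpendicular to the wall have length x and the parallel side y, so 2x + y = 313 and the area is A = xy = x(313 − 2x).
A'(x) = 313 − 4x = 0 gives x = 313/4, and A''(x) = −4 < 0 confirms a maximum.
Then y = 313 − 2·313/4 = 313/2 and A = 97969/8.

97969/8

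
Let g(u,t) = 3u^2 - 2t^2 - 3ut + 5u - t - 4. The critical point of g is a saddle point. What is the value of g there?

-194/33

∂g/∂u = 6u - 3t + 5 = 0 and ∂g/∂t = -3u - 4t - 1 = 0, so (u, t) = (-23/33, 3/11).
The Hessian has g_{uu} = 6, g_{tt} = -4, g_{ut} = -3, giving D = -33 < 0, so the point is a saddle point.
g(-23/33, 3/11) = -194/33.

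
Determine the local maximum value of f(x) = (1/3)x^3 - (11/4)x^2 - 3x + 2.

Critical points: f'(x) = x^2 - (11/2)x - 3 vanishes at x = -1/2, 6.
Second-derivative test with f''(x) = 2x - 11/2: f''(-1/2) = -13/2 < 0 ⇒ local maximum; f''(6) = 13/2 > 0 ⇒ local minimum.
The local maximum is f(-1/2) = 133/48.

133/48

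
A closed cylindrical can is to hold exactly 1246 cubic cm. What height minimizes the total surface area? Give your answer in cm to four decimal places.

With radius r and height h, πr²h = 1246 so h = 1246/(πr²), and S(r) = 2πr² + 2πrh = 2πr² + 2·1246/r.
S'(r) = 4πr − 2·1246/r² = 0 ⇒ r³ = 1246/(2π), so r ≈ 5.8315 and h = 2r ≈ 11.6630.
S''(r) = 4π + 4·1246/r³ > 0, so this is the minimum; S ≈ 641.0028.

11.6630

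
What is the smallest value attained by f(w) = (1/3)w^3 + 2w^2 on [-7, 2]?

-49/3

Differentiating, f'(w) = w^2 + 4w; which vanishes at w = -4 and w = 0.
Candidates: f(-7) = -49/3,  f(-4) = 32/3,  f(0) = 0,  f(2) = 32/3.
So the minimum is f(-7) = -49/3.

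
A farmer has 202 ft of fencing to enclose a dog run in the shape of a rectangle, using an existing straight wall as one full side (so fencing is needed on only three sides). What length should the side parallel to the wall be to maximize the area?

101

Let the sides perpendicular to the wall have length x and the parallel side y, so 2x + y = 202 and the area is A = xy = x(202 − 2x).
A'(x) = 202 − 4x = 0 gives x = 101/2, and A''(x) = −4 < 0 confirms a maximum.
Then y = 202 − 2·101/2 = 101 and A = 10201/2.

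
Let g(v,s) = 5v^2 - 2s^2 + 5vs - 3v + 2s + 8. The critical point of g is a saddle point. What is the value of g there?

552/65

∂g/∂v = 10v + 5s - 3 = 0 and ∂g/∂s = 5v - 4s + 2 = 0, so (v, s) = (2/65, 7/13).
The Hessian has g_{vv} = 10, g_{ss} = -4, g_{vs} = 5, giving D = -65 < 0, so the point is a saddle point.
g(2/65, 7/13) = 552/65.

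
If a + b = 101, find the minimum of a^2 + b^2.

10201/2

With a + b = 101, a^2 + b^2 = a^2 + (101 − a)^2.
The derivative 2a − 2(101 − a) = 4a − 202 vanishes at a = 101/2; second derivative 4 > 0, a minimum.
The minimum is 2·(101/2)^2 = 10201/2.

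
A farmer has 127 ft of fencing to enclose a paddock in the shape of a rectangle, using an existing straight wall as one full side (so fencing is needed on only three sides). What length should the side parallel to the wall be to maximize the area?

Let the sides perpendicular to the wall have length x and the parallel side y, so 2x + y = 127 and the area is A = xy = x(127 − 2x).
A'(x) = 127 − 4x = 0 gives x = 127/4, and A''(x) = −4 < 0 confirms a maximum.
Then y = 127 − 2·127/4 = 127/2 and A = 16129/8.

127/2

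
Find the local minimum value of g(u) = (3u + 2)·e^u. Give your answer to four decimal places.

Differentiating with the product rule gives g'(u) = (3u + 5)·e^u. Since e^u > 0, the only critical point is u = -5/3.
g''(-5/3) has the same sign as 3 > 0, so this is a local minimum.
g(-5/3) = (-3)·e^(-5/3) ≈ -0.5666.

-0.5666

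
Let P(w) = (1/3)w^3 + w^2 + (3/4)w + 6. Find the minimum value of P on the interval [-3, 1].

Differentiating, P'(w) = w^2 + 2w + 3/4; which vanishes at w = -3/2 and w = -1/2.
Evaluating at the critical points and endpoints: P(-3) = 15/4, P(-3/2) = 6, P(-1/2) = 35/6, P(1) = 97/12.
Hence the absolute minimum is 15/4 at w = -3.

15/4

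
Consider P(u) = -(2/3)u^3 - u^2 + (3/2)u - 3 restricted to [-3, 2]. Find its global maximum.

3/2

Differentiating, P'(u) = -2u^2 - 2u + 3/2; which vanishes at u = -3/2 and u = 1/2.
Evaluating at the critical points and endpoints: P(-3) = 3/2,  P(-3/2) = -21/4,  P(1/2) = -31/12,  P(2) = -28/3.
So the maximum is P(-3) = 3/2.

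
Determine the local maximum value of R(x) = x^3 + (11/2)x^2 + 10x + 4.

R'(x) = 3x^2 + 11x + 10. Setting R'(x) = 0 gives x ∈ {-2, -5/3}.
R''(x) = 6x + 11. R''(-2) = -1 < 0 ⇒ local maximum; R''(-5/3) = 1 > 0 ⇒ local minimum.
Thus R has its local maximum at x = -2, with value -2.

-2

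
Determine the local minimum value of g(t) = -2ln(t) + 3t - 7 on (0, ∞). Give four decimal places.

g'(t) = -2/t + 3 = 0 gives t = 2/3.
g''(t) = 2/t², which is positive for t > 0, so this is a local minimum.
g(2/3) = -2·ln(2/3) + 2 - 7 ≈ -4.1891.

-4.1891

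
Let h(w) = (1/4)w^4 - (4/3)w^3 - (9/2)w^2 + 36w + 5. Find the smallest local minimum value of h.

Critical points: h'(w) = w^3 - 4w^2 - 9w + 36 vanishes at w = -3, 3, 4.
Second-derivative test with h''(w) = 3w^2 - 8w - 9: h''(-3) = 42 > 0 ⇒ local minimum; h''(3) = -6 < 0 ⇒ local maximum; h''(4) = 7 > 0 ⇒ local minimum.
The smallest local minimum is h(-3) = -349/4.

-349/4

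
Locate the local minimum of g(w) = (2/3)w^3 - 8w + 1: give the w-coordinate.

2

g'(w) = 2w^2 - 8 = 0 at w = -2, 2.
Second-derivative test with g''(w) = 4w: g''(-2) = -8 < 0 ⇒ local maximum; g''(2) = 8 > 0 ⇒ local minimum.
Thus g has its local minimum at w = 2, with value -29/3.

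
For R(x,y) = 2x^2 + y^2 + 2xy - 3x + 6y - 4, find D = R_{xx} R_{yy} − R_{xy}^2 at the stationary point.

4

∂R/∂x = 4x + 2y - 3 = 0 and ∂R/∂y = 2x + 2y + 6 = 0, so (x, y) = (9/2, -15/2).
The Hessian has R_{xx} = 4, R_{yy} = 2, R_{xy} = 2, giving D = 4 > 0 with R_{xx} > 0, so the point is a local minimum.
D = (4)·(2) − (2)^2 = 4.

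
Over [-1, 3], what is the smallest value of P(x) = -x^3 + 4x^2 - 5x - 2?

-8

The derivative is -3x^2 + 8x - 5, which vanishes at x = 1 and x = 5/3.
Candidates: P(-1) = 8,  P(1) = -4,  P(5/3) = -104/27,  P(3) = -8.
Hence the absolute minimum is -8 at x = 3.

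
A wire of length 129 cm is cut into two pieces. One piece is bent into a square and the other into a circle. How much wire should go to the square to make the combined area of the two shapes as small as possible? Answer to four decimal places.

Let x be the length used for the square. Square side x/4; circle radius (129−x)/(2π).
A(x) = (x/4)² + π·((129−x)/(2π))² = x²/16 + (129−x)²/(4π) for 0 ≤ x ≤ 129. A'(x) = x/8 − (129−x)/(2π) = 0 gives x = 4·129/(π+4) ≈ 72.2528.
A'' = 1/8 + 1/(2π) > 0, so this gives the minimum combined area; x ≈ 72.2528 cm to the square.

72.2528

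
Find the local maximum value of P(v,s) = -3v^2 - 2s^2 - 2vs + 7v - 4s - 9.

11/10

∂P/∂v = -6v - 2s + 7 = 0 and ∂P/∂s = -2v - 4s - 4 = 0, so (v, s) = (9/5, -19/10).
The Hessian has P_{vv} = -6, P_{ss} = -4, P_{vs} = -2, giving D = 20 > 0 with P_{vv} < 0, so the point is a local maximum.
P(9/5, -19/10) = 11/10.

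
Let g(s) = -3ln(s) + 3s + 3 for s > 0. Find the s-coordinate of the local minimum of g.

1

g'(s) = -3/s + 3 = 0 gives s = 1.
g''(s) = 3/s², which is positive for s > 0, so this is a local minimum.
g(1) = -3·ln(1) + 3 + 3 ≈ 6.0000.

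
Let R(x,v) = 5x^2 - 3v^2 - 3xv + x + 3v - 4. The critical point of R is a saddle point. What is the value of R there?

-75/23

∂R/∂x = 10x - 3v + 1 = 0 and ∂R/∂v = -3x - 6v + 3 = 0, so (x, v) = (1/23, 11/23).
The Hessian has R_{xx} = 10, R_{vv} = -6, R_{xv} = -3, giving D = -69 < 0, so the point is a saddle point.
R(1/23, 11/23) = -75/23.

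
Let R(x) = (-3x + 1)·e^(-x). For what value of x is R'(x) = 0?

4/3

R'(x) = (-3)·e^(-x) + (-3x + 1)·(-1)·e^(-x) = (3x - 4)·e^(-x). Since e^(-x) > 0, the only critical point is x = 4/3.
R''(4/3) has the same sign as 3 > 0, so this is a local minimum.
R(4/3) = (-3)·e^(-4/3) ≈ -0.7908.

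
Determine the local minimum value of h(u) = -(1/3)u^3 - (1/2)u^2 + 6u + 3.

-21/2

h'(u) = -u^2 - u + 6 = 0 at u = -3, 2.
h''(u) = -2u - 1. h''(-3) = 5 > 0 ⇒ local minimum; h''(2) = -5 < 0 ⇒ local maximum.
Thus h has its local minimum at u = -3, with value -21/2.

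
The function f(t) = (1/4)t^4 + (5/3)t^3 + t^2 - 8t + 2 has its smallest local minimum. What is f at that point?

-37/12

f'(t) = t^3 + 5t^2 + 2t - 8 = 0 at t = -4, -2, 1.
f''(t) = 3t^2 + 10t + 2. f''(-4) = 10 > 0 ⇒ local minimum; f''(-2) = -6 < 0 ⇒ local maximum; f''(1) = 15 > 0 ⇒ local minimum.
The smallest local minimum is f(1) = -37/12.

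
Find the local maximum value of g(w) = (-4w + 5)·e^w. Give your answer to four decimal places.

By the product rule, g'(w) = (-4w + 1)·e^w. Since e^w > 0, the only critical point is w = 1/4.
g''(1/4) has the same sign as -4 < 0, so this is a local maximum.
g(1/4) = (4)·e^(1/4) ≈ 5.1361.

5.1361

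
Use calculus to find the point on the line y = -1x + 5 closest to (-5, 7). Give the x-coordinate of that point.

Minimize D(x)^2 = (x + 5)^2 + (-x - 2)^2.
d/dx[D^2] = 2(x + 5) + 2·(-1)·(-x - 2) = 0 ⇒ x = -7/2.
Then y = 17/2 and the distance is √(9/2) ≈ 2.1213.

-7/2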